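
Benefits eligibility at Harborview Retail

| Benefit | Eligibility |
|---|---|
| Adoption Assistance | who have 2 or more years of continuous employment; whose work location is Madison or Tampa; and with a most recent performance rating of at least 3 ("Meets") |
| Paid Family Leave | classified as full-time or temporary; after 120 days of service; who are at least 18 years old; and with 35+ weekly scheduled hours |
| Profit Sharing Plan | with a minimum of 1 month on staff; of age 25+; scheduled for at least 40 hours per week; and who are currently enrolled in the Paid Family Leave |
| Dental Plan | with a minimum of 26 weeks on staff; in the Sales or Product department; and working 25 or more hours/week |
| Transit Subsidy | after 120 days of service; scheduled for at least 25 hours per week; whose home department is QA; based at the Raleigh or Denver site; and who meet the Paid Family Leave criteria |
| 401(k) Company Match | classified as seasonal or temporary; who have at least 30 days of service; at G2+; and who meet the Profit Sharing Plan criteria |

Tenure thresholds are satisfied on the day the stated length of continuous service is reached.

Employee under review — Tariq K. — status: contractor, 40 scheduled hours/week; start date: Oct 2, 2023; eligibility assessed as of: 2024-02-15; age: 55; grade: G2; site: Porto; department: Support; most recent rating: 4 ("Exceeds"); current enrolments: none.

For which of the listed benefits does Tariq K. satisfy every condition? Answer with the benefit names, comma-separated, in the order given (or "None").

Service from Oct 2, 2023 to 2024-02-15: 136 days.
Adoption Assistance — service 136 days < 2 years (≈730 days) ✗ → not eligible.
Paid Family Leave — status contractor ✗ (requires full-time or temporary) → not eligible.
Profit Sharing Plan — service 136 days ≥ 1 month (≈30 days) ✓; age 55 ≥ 25 ✓; 40 hrs/wk ≥ 40 ✓; not enrolled in Paid Family Leave ✗ → not eligible.
Dental Plan — service 136 days < 26 weeks (≈182 days) ✗ → not eligible.
Transit Subsidy — service 136 days ≥ 120 days ✓; 40 hrs/wk ≥ 25 ✓; dept Support ✗ → not eligible.
401(k) Company Match — status contractor ✗ (requires seasonal or temporary) → not eligible.

None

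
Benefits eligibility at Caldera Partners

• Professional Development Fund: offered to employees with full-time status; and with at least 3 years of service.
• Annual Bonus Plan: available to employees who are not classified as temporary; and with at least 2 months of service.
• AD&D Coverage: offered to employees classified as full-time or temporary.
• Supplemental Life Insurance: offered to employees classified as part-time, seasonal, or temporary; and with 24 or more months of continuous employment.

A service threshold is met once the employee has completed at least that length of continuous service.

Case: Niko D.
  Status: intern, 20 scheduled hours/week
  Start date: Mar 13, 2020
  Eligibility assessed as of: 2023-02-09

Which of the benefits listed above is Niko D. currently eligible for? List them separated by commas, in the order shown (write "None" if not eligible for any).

Service from Mar 13, 2020 to 2023-02-09: 1063 days.
Professional Development Fund — status intern ✗ (requires full-time) → not eligible.
Annual Bonus Plan — status intern ✓ (not excluded); service 1063 days ≥ 2 months (≈60 days) ✓ → eligible.
AD&D Coverage — status intern ✗ (requires full-time or temporary) → not eligible.
Supplemental Life Insurance — status intern ✗ (requires part-time, seasonal, or temporary) → not eligible.

Annual Bonus Plan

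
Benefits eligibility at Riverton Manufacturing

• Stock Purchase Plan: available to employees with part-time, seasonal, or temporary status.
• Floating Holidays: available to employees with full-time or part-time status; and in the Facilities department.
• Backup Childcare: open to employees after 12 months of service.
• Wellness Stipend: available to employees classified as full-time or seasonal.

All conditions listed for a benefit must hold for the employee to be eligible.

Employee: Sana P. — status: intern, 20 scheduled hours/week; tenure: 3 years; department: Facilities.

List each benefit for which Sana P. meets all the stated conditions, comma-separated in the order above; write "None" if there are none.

Stock Purchase Plan — status intern ✗ (requires part-time, seasonal, or temporary) → not eligible.
Floating Holidays — status intern ✗ (requires full-time or part-time) → not eligible.
Backup Childcare — service 3 years ≥ 12 months (≈360 days) ✓ → eligible.
Wellness Stipend — status intern ✗ (requires full-time or seasonal) → not eligible.

Backup Childcare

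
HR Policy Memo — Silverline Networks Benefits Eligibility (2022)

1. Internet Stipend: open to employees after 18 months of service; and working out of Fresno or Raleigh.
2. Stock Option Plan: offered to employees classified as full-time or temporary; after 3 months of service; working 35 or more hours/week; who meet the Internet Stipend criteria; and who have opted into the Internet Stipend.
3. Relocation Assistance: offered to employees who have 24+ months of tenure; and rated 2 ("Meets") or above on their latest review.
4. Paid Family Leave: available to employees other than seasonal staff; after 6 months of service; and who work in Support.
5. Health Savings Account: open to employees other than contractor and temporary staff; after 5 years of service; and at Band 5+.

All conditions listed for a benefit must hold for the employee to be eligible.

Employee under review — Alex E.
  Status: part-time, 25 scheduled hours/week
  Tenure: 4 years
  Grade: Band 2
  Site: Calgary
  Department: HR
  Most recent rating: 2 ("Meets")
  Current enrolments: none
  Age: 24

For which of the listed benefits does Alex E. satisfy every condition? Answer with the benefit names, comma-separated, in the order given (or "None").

Internet Stipend — service 4 years ≥ 18 months (≈540 days) ✓; site Calgary ✗ (not Fresno or Raleigh) → not eligible.
Stock Option Plan — status part-time ✗ (requires full-time or temporary) → not eligible.
Relocation Assistance — service 4 years ≥ 24 months (≈720 days) ✓; rating 2 ≥ 2 ✓ → eligible.
Paid Family Leave — status part-time ✓ (not excluded); service 4 years ≥ 6 months (≈180 days) ✓; dept HR ✗ → not eligible.
Health Savings Account — status part-time ✓ (not excluded); service 4 years < 5 years ✗ → not eligible.

Relocation Assistance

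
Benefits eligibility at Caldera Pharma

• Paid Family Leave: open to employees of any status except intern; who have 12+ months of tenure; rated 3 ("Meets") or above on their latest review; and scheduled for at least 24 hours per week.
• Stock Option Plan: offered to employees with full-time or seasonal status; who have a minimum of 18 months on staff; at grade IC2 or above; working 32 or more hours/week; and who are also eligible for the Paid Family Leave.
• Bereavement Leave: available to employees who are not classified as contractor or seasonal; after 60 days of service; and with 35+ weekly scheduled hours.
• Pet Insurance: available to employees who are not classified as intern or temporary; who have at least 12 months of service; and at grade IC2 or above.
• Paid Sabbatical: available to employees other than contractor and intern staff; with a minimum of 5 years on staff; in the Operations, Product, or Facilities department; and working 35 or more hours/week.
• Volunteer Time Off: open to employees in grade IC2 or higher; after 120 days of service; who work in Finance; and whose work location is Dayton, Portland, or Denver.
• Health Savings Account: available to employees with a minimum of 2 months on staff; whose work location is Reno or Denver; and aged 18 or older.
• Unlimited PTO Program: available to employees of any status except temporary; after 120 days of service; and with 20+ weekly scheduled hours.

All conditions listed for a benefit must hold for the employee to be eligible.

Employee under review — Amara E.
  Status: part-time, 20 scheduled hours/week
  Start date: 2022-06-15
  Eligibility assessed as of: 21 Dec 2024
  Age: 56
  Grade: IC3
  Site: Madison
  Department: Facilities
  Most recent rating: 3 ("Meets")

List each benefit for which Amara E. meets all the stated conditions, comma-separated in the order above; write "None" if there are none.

Pet Insurance, Unlimited PTO Program

Service from 2022-06-15 to 21 Dec 2024: 920 days.
Paid Family Leave — status part-time ✓ (not excluded); service 920 days ≥ 12 months (≈360 days) ✓; rating 3 ≥ 3 ✓; 20 hrs/wk < 24 ✗ → not eligible.
Stock Option Plan — status part-time ✗ (requires full-time or seasonal) → not eligible.
Bereavement Leave — status part-time ✓ (not excluded); service 920 days ≥ 60 days ✓; 20 hrs/wk < 35 ✗ → not eligible.
Pet Insurance — status part-time ✓ (not excluded); service 920 days ≥ 12 months (≈360 days) ✓; grade IC3 ≥ IC2 ✓ → eligible.
Paid Sabbatical — status part-time ✓ (not excluded); service 920 days < 5 years (≈1825 days) ✗ → not eligible.
Volunteer Time Off — grade IC3 ≥ IC2 ✓; service 920 days ≥ 120 days ✓; dept Facilities ✗ → not eligible.
Health Savings Account — service 920 days ≥ 2 months (≈60 days) ✓; site Madison ✗ (not Reno or Denver) → not eligible.
Unlimited PTO Program — status part-time ✓ (not excluded); service 920 days ≥ 120 days ✓; 20 hrs/wk ≥ 20 ✓ → eligible.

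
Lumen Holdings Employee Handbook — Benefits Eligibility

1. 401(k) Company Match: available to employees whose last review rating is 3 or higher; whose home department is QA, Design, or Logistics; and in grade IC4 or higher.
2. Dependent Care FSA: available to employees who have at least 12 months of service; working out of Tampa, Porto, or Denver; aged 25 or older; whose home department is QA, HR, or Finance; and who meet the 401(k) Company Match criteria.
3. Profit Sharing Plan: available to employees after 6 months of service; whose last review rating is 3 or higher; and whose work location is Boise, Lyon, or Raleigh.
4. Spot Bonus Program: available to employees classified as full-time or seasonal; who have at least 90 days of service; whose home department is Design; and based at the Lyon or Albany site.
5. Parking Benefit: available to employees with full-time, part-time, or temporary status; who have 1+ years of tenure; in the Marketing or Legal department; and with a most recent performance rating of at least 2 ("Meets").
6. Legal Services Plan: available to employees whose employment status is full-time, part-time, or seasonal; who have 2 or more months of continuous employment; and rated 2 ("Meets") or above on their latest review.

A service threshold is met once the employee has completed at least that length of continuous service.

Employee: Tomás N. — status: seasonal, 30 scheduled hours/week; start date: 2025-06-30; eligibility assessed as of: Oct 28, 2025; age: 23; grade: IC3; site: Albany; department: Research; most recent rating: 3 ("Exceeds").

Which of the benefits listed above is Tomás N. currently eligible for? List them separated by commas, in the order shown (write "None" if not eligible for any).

Legal Services Plan

Service from 2025-06-30 to Oct 28, 2025: 120 days.
401(k) Company Match — rating 3 ≥ 3 ✓; dept Research ✗ → not eligible.
Dependent Care FSA — service 120 days < 12 months (≈360 days) ✗ → not eligible.
Profit Sharing Plan — service 120 days < 6 months (≈180 days) ✗ → not eligible.
Spot Bonus Program — status seasonal ✓; service 120 days ≥ 90 days ✓; dept Research ✗ → not eligible.
Parking Benefit — status seasonal ✗ (requires full-time, part-time, or temporary) → not eligible.
Legal Services Plan — status seasonal ✓; service 120 days ≥ 2 months (≈60 days) ✓; rating 3 ≥ 2 ✓ → eligible.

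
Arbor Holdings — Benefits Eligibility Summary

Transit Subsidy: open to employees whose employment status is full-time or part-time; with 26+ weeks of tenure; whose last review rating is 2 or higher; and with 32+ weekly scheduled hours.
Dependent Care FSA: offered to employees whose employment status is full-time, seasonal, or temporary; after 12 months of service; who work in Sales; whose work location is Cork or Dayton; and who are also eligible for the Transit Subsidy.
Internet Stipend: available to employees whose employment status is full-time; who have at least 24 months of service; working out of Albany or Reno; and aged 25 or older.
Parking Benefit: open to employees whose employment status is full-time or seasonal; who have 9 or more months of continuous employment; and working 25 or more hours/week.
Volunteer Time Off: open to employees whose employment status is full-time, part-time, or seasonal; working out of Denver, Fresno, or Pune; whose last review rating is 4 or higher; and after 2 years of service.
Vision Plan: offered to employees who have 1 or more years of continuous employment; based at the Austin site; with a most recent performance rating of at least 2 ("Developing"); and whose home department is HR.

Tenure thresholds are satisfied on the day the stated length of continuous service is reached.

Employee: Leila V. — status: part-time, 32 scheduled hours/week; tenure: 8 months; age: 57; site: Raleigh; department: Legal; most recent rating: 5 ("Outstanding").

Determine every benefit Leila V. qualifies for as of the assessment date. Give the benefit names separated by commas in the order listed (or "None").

Transit Subsidy

Transit Subsidy — status part-time ✓; service 8 months ≥ 26 weeks (≈182 days) ✓; rating 5 ≥ 2 ✓; 32 hrs/wk ≥ 32 ✓ → eligible.
Dependent Care FSA — status part-time ✗ (requires full-time, seasonal, or temporary) → not eligible.
Internet Stipend — status part-time ✗ (requires full-time) → not eligible.
Parking Benefit — status part-time ✗ (requires full-time or seasonal) → not eligible.
Volunteer Time Off — status part-time ✓; site Raleigh ✗ (not Denver, Fresno, or Pune) → not eligible.
Vision Plan — service 8 months < 1 year (≈365 days) ✗ → not eligible.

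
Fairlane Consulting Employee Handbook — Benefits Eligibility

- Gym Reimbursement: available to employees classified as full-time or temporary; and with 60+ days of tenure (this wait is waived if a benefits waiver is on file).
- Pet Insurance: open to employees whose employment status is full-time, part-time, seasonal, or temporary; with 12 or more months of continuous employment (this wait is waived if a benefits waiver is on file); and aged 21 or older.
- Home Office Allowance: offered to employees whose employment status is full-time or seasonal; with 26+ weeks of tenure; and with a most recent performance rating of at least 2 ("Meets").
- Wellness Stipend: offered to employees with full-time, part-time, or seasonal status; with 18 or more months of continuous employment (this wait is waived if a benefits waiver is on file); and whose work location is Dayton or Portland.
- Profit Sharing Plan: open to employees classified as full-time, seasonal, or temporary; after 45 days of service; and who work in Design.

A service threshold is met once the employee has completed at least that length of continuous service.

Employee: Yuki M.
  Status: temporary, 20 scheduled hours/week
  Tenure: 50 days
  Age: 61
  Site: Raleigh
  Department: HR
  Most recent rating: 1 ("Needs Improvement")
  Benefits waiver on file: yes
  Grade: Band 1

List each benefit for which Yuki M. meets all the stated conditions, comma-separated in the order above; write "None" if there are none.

Gym Reimbursement — status temporary ✓; benefits waiver on file ✓ → eligible.
Pet Insurance — status temporary ✓; benefits waiver on file ✓; age 61 ≥ 21 ✓ → eligible.
Home Office Allowance — status temporary ✗ (requires full-time or seasonal) → not eligible.
Wellness Stipend — status temporary ✗ (requires full-time, part-time, or seasonal) → not eligible.
Profit Sharing Plan — status temporary ✓; service 50 days ≥ 45 days ✓; dept HR ✗ → not eligible.

Gym Reimbursement, Pet Insurance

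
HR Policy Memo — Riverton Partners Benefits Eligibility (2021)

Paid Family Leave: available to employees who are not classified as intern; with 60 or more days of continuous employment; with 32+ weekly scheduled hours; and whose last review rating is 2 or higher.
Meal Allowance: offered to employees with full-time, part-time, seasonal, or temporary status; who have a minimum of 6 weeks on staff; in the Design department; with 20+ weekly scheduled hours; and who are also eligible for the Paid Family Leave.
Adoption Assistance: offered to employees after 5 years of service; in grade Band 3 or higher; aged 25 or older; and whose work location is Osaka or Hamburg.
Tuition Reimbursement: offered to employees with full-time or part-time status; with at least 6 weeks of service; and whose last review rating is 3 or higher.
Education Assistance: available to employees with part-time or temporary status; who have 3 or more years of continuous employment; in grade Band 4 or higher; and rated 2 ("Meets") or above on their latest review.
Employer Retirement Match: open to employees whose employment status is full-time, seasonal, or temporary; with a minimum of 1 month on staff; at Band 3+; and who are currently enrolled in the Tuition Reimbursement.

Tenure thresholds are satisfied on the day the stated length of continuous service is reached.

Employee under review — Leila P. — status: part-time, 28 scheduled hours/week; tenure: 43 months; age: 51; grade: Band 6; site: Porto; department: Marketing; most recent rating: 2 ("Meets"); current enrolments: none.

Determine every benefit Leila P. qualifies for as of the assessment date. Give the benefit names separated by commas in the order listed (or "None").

Paid Family Leave — status part-time ✓ (not excluded); service 43 months ≥ 60 days ✓; 28 hrs/wk < 32 ✗ → not eligible.
Meal Allowance — status part-time ✓; service 43 months ≥ 6 weeks (≈42 days) ✓; dept Marketing ✗ → not eligible.
Adoption Assistance — service 43 months < 5 years (≈1825 days) ✗ → not eligible.
Tuition Reimbursement — status part-time ✓; service 43 months ≥ 6 weeks (≈42 days) ✓; rating 2 < 3 ✗ → not eligible.
Education Assistance — status part-time ✓; service 43 months ≥ 3 years (≈1095 days) ✓; grade Band 6 ≥ Band 4 ✓; rating 2 ≥ 2 ✓ → eligible.
Employer Retirement Match — status part-time ✗ (requires full-time, seasonal, or temporary) → not eligible.

Education Assistance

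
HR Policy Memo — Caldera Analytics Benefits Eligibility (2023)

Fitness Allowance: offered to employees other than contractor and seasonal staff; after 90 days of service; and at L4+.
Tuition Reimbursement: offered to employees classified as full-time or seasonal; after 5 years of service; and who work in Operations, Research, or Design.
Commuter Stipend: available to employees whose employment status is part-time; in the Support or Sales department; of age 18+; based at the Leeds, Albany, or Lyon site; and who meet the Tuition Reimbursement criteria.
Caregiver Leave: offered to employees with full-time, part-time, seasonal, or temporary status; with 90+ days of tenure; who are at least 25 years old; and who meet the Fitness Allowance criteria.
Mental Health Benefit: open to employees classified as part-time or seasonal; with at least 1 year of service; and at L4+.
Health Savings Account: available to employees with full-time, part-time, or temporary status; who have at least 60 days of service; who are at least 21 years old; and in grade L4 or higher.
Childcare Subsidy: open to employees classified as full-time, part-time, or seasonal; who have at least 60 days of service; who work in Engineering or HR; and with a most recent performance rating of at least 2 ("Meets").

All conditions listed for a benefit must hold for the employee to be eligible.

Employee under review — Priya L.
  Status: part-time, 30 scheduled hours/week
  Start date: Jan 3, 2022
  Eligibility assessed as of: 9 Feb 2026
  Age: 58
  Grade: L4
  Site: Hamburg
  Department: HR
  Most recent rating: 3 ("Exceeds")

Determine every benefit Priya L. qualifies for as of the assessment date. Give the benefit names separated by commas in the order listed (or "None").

Service from Jan 3, 2022 to 9 Feb 2026: 1498 days.
Fitness Allowance — status part-time ✓ (not excluded); service 1498 days ≥ 90 days ✓; grade L4 ≥ L4 ✓ → eligible.
Tuition Reimbursement — status part-time ✗ (requires full-time or seasonal) → not eligible.
Commuter Stipend — status part-time ✓; dept HR ✗ → not eligible.
Caregiver Leave — status part-time ✓; service 1498 days ≥ 90 days ✓; age 58 ≥ 25 ✓; eligible for Fitness Allowance ✓ → eligible.
Mental Health Benefit — status part-time ✓; service 1498 days ≥ 1 year (≈365 days) ✓; grade L4 ≥ L4 ✓ → eligible.
Health Savings Account — status part-time ✓; service 1498 days ≥ 60 days ✓; age 58 ≥ 21 ✓; grade L4 ≥ L4 ✓ → eligible.
Childcare Subsidy — status part-time ✓; service 1498 days ≥ 60 days ✓; dept HR ✓; rating 3 ≥ 2 ✓ → eligible.

Fitness Allowance, Caregiver Leave, Mental Health Benefit, Health Savings Account, Childcare Subsidy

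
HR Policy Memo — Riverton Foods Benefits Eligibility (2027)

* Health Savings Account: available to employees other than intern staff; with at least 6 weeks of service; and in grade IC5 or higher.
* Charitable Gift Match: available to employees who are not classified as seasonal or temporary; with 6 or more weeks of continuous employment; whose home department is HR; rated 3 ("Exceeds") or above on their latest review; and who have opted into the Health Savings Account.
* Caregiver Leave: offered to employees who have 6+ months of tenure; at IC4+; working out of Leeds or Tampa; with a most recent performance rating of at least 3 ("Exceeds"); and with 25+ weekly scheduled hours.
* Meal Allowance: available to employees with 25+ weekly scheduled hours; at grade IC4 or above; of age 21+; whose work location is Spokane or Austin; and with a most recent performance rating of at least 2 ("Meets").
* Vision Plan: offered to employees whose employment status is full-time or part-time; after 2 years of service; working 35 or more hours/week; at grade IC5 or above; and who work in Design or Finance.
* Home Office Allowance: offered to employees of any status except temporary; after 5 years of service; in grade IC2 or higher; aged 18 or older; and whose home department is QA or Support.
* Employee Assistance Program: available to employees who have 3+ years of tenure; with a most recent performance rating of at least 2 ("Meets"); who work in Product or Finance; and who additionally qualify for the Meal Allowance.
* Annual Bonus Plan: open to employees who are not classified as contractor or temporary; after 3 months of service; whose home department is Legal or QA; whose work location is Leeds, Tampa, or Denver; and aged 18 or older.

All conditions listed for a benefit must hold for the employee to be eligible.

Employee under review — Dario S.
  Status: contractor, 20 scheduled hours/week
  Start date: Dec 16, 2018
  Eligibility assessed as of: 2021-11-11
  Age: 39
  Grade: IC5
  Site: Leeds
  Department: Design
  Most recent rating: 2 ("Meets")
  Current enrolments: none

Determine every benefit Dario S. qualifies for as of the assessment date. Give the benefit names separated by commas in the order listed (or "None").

Health Savings Account

Service from Dec 16, 2018 to 2021-11-11: 1061 days.
Health Savings Account — status contractor ✓ (not excluded); service 1061 days ≥ 6 weeks (≈42 days) ✓; grade IC5 ≥ IC5 ✓ → eligible.
Charitable Gift Match — status contractor ✓ (not excluded); service 1061 days ≥ 6 weeks (≈42 days) ✓; dept Design ✗ → not eligible.
Caregiver Leave — service 1061 days ≥ 6 months (≈180 days) ✓; grade IC5 ≥ IC4 ✓; site Leeds ✓; rating 2 < 3 ✗ → not eligible.
Meal Allowance — 20 hrs/wk < 25 ✗ → not eligible.
Vision Plan — status contractor ✗ (requires full-time or part-time) → not eligible.
Home Office Allowance — status contractor ✓ (not excluded); service 1061 days < 5 years (≈1825 days) ✗ → not eligible.
Employee Assistance Program — service 1061 days < 3 years (≈1095 days) ✗ → not eligible.
Annual Bonus Plan — status contractor ✗ (excluded) → not eligible.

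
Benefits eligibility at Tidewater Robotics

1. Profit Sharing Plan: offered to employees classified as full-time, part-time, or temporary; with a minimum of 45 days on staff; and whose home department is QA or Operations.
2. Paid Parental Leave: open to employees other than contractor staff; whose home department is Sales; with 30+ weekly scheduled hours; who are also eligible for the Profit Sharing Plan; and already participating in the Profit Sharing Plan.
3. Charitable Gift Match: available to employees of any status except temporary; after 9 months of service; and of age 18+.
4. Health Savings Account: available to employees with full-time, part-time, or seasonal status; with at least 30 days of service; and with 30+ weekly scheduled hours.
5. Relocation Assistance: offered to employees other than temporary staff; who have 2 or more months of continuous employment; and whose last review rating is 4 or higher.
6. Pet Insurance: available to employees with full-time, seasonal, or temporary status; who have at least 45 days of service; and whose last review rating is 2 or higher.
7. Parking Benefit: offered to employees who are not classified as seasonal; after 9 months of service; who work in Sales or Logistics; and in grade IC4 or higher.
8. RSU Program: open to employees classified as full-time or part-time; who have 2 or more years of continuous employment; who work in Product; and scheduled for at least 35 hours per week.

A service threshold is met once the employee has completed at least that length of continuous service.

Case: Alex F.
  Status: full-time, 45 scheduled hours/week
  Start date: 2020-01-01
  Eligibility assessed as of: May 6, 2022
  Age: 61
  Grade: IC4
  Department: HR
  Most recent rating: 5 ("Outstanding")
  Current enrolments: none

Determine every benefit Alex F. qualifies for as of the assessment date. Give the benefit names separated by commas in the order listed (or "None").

Charitable Gift Match, Health Savings Account, Relocation Assistance, Pet Insurance

Service from 2020-01-01 to May 6, 2022: 856 days.
Profit Sharing Plan — status full-time ✓; service 856 days ≥ 45 days ✓; dept HR ✗ → not eligible.
Paid Parental Leave — status full-time ✓ (not excluded); dept HR ✗ → not eligible.
Charitable Gift Match — status full-time ✓ (not excluded); service 856 days ≥ 9 months (≈270 days) ✓; age 61 ≥ 18 ✓ → eligible.
Health Savings Account — status full-time ✓; service 856 days ≥ 30 days ✓; 45 hrs/wk ≥ 30 ✓ → eligible.
Relocation Assistance — status full-time ✓ (not excluded); service 856 days ≥ 2 months (≈60 days) ✓; rating 5 ≥ 4 ✓ → eligible.
Pet Insurance — status full-time ✓; service 856 days ≥ 45 days ✓; rating 5 ≥ 2 ✓ → eligible.
Parking Benefit — status full-time ✓ (not excluded); service 856 days ≥ 9 months (≈270 days) ✓; dept HR ✗ → not eligible.
RSU Program — status full-time ✓; service 856 days ≥ 2 years (≈730 days) ✓; dept HR ✗ → not eligible.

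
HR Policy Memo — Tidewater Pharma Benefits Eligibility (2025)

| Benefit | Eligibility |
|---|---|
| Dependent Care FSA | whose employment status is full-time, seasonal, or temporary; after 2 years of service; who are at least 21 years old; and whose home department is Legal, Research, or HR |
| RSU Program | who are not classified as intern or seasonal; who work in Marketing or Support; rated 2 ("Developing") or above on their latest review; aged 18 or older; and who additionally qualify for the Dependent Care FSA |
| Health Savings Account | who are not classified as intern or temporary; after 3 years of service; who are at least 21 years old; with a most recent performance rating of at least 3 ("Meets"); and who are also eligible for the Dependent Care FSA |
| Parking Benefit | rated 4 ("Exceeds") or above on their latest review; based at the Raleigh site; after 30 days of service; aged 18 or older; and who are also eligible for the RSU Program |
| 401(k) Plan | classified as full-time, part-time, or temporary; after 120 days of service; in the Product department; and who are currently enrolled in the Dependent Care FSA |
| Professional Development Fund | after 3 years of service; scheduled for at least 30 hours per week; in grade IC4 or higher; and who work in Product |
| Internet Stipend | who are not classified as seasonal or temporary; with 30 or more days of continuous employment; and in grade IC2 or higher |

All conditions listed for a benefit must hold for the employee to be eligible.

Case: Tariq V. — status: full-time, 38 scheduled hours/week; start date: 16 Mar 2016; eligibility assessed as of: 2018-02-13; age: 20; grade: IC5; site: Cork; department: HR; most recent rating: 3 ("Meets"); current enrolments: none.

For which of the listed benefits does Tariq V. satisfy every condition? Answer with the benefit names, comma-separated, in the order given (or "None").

Internet Stipend

Service from 16 Mar 2016 to 2018-02-13: 699 days.
Dependent Care FSA — status full-time ✓; service 699 days < 2 years (≈730 days) ✗ → not eligible.
RSU Program — status full-time ✓ (not excluded); dept HR ✗ → not eligible.
Health Savings Account — status full-time ✓ (not excluded); service 699 days < 3 years (≈1095 days) ✗ → not eligible.
Parking Benefit — rating 3 < 4 ✗ → not eligible.
401(k) Plan — status full-time ✓; service 699 days ≥ 120 days ✓; dept HR ✗ → not eligible.
Professional Development Fund — service 699 days < 3 years (≈1095 days) ✗ → not eligible.
Internet Stipend — status full-time ✓ (not excluded); service 699 days ≥ 30 days ✓; grade IC5 ≥ IC2 ✓ → eligible.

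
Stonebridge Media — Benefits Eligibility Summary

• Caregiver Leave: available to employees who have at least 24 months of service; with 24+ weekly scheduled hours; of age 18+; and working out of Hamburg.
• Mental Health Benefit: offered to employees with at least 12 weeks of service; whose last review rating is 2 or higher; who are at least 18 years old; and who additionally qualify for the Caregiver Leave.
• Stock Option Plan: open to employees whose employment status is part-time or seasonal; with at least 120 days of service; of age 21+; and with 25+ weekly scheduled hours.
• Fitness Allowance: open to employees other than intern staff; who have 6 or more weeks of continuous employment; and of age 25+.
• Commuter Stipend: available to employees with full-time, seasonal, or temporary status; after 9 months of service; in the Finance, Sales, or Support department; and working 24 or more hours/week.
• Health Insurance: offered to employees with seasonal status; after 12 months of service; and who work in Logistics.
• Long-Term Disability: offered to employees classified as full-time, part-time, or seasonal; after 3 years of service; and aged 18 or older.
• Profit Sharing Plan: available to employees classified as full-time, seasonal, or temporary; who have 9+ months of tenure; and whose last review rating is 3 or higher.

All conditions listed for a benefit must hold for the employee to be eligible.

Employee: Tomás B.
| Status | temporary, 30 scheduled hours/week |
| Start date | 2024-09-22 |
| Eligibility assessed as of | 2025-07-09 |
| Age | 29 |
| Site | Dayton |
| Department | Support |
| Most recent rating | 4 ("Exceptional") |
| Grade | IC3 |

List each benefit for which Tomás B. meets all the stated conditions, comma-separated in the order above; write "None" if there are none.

Fitness Allowance, Commuter Stipend, Profit Sharing Plan

Service from 2024-09-22 to 2025-07-09: 290 days.
Caregiver Leave — service 290 days < 24 months (≈720 days) ✗ → not eligible.
Mental Health Benefit — service 290 days ≥ 12 weeks (≈84 days) ✓; rating 4 ≥ 2 ✓; age 29 ≥ 18 ✓; not eligible for Caregiver Leave ✗ → not eligible.
Stock Option Plan — status temporary ✗ (requires part-time or seasonal) → not eligible.
Fitness Allowance — status temporary ✓ (not excluded); service 290 days ≥ 6 weeks (≈42 days) ✓; age 29 ≥ 25 ✓ → eligible.
Commuter Stipend — status temporary ✓; service 290 days ≥ 9 months (≈270 days) ✓; dept Support ✓; 30 hrs/wk ≥ 24 ✓ → eligible.
Health Insurance — status temporary ✗ (requires seasonal) → not eligible.
Long-Term Disability — status temporary ✗ (requires full-time, part-time, or seasonal) → not eligible.
Profit Sharing Plan — status temporary ✓; service 290 days ≥ 9 months (≈270 days) ✓; rating 4 ≥ 3 ✓ → eligible.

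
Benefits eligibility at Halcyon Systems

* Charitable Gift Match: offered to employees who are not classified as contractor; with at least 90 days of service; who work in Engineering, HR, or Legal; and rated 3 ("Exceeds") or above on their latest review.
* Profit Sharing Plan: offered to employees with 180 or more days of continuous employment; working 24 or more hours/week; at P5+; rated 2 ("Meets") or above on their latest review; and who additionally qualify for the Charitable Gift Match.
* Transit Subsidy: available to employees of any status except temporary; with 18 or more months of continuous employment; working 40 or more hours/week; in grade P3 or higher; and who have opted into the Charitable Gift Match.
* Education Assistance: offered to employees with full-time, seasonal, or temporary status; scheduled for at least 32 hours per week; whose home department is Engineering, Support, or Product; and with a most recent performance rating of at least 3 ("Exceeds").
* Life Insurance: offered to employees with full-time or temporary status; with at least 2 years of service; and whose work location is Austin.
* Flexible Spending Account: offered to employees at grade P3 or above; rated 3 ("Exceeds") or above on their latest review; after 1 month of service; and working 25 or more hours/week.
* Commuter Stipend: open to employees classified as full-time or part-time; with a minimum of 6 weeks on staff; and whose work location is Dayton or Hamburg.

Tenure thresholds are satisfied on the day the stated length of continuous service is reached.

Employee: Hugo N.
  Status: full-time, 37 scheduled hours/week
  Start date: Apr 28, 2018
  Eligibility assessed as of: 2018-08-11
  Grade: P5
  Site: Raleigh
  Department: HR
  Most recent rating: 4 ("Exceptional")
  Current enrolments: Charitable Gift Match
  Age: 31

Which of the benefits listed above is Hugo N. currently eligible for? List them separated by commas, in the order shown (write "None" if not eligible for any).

Charitable Gift Match, Flexible Spending Account

Service from Apr 28, 2018 to 2018-08-11: 105 days.
Charitable Gift Match — status full-time ✓ (not excluded); service 105 days ≥ 90 days ✓; dept HR ✓; rating 4 ≥ 3 ✓ → eligible.
Profit Sharing Plan — service 105 days < 180 days ✗ → not eligible.
Transit Subsidy — status full-time ✓ (not excluded); service 105 days < 18 months (≈540 days) ✗ → not eligible.
Education Assistance — status full-time ✓; 37 hrs/wk ≥ 32 ✓; dept HR ✗ → not eligible.
Life Insurance — status full-time ✓; service 105 days < 2 years (≈730 days) ✗ → not eligible.
Flexible Spending Account — grade P5 ≥ P3 ✓; rating 4 ≥ 3 ✓; service 105 days ≥ 1 month (≈30 days) ✓; 37 hrs/wk ≥ 25 ✓ → eligible.
Commuter Stipend — status full-time ✓; service 105 days ≥ 6 weeks (≈42 days) ✓; site Raleigh ✗ (not Dayton or Hamburg) → not eligible.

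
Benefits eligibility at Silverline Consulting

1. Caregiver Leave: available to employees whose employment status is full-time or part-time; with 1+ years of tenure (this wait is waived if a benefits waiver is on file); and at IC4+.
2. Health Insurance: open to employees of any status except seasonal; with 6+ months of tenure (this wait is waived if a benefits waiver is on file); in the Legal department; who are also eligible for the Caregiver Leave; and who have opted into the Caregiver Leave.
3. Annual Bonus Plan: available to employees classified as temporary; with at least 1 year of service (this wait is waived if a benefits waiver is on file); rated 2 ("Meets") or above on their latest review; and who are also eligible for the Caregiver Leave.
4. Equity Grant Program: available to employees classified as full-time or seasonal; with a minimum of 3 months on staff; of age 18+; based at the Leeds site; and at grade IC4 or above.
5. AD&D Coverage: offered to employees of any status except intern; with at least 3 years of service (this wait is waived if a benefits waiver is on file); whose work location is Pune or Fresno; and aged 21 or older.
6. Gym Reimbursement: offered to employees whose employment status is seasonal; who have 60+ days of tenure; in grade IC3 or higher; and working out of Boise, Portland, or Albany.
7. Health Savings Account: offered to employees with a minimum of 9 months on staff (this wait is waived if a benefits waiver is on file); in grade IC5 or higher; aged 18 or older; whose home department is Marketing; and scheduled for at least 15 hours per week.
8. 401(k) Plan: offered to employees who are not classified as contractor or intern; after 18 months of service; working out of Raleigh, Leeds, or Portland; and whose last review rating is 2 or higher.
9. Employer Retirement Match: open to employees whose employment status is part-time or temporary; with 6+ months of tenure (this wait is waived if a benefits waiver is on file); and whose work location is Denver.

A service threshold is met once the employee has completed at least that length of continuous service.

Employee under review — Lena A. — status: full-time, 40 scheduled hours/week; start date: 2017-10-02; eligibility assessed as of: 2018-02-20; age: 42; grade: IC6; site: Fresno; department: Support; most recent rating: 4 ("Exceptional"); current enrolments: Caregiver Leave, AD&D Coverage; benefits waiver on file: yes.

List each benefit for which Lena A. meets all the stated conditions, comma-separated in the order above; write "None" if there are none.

Caregiver Leave, AD&D Coverage

Service from 2017-10-02 to 2018-02-20: 141 days.
Caregiver Leave — status full-time ✓; benefits waiver on file ✓; grade IC6 ≥ IC4 ✓ → eligible.
Health Insurance — status full-time ✓ (not excluded); benefits waiver on file ✓; dept Support ✗ → not eligible.
Annual Bonus Plan — status full-time ✗ (requires temporary) → not eligible.
Equity Grant Program — status full-time ✓; service 141 days ≥ 3 months (≈90 days) ✓; age 42 ≥ 18 ✓; site Fresno ✗ (not Leeds) → not eligible.
AD&D Coverage — status full-time ✓ (not excluded); benefits waiver on file ✓; site Fresno ✓; age 42 ≥ 21 ✓ → eligible.
Gym Reimbursement — status full-time ✗ (requires seasonal) → not eligible.
Health Savings Account — benefits waiver on file ✓; grade IC6 ≥ IC5 ✓; age 42 ≥ 18 ✓; dept Support ✗ → not eligible.
401(k) Plan — status full-time ✓ (not excluded); service 141 days < 18 months (≈540 days) ✗ → not eligible.
Employer Retirement Match — status full-time ✗ (requires part-time or temporary) → not eligible.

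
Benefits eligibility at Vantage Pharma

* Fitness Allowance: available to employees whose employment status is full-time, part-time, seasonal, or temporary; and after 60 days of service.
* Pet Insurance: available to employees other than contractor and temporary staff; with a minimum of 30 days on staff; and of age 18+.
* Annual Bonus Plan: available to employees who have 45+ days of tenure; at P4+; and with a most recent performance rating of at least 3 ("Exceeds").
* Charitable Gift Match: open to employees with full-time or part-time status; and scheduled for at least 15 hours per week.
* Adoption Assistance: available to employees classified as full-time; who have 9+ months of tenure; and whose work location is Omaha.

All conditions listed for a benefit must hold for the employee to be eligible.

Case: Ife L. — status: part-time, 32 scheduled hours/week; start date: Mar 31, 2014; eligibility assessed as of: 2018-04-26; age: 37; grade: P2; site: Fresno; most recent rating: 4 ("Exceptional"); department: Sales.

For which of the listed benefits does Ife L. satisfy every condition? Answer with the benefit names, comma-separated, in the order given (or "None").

Service from Mar 31, 2014 to 2018-04-26: 1487 days.
Fitness Allowance — status part-time ✓; service 1487 days ≥ 60 days ✓ → eligible.
Pet Insurance — status part-time ✓ (not excluded); service 1487 days ≥ 30 days ✓; age 37 ≥ 18 ✓ → eligible.
Annual Bonus Plan — service 1487 days ≥ 45 days ✓; grade P2 < P4 ✗ → not eligible.
Charitable Gift Match — status part-time ✓; 32 hrs/wk ≥ 15 ✓ → eligible.
Adoption Assistance — status part-time ✗ (requires full-time) → not eligible.

Fitness Allowance, Pet Insurance, Charitable Gift Match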